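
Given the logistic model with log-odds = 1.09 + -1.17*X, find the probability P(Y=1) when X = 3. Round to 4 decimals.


z = 1.09 + -1.17 * 3 = -2.4200.
Sigmoid: P = 1 / (1 + exp(2.4200)) = 0.0817.

0.0817


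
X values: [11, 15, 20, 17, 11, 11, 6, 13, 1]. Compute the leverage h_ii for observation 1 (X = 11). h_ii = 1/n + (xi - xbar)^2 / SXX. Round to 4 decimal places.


Compute xbar = 11.6667 with n = 9 observations.
SXX = 258.0000.
Leverage = 1/9 + (11 - 11.6667)^2/258.0000 = 0.1128.

0.1128


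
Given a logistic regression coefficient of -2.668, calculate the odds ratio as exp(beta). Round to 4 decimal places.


Odds ratio = exp(beta) = exp(-2.668).
= 0.0694.

0.0694


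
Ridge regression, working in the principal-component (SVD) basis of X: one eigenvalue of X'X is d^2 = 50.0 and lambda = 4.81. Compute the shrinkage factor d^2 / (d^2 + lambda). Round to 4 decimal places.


Denominator = d^2 + lambda = 50.0 + 4.81 = 54.8100.
Shrinkage = 50.0 / 54.8100 = 0.9122.

0.9122


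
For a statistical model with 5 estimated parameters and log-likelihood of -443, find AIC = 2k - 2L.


AIC = 2*5 - 2*(-443).
= 10 + 886 = 896.

896


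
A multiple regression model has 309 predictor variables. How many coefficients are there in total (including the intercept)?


Each predictor gets one coefficient, plus one intercept.
Total parameters = 309 + 1 = 310.

310


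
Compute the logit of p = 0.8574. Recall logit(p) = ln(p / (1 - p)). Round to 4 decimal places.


Compute the odds: 0.8574/0.1426 = 6.0126.
Take the natural log: ln(6.0126) = 1.7939.

1.7939


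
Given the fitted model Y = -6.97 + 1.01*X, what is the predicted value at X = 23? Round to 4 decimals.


Predicted value:
Y = -6.97 + (1.01)(23) = -6.97 + 23.2300 = 16.2600.

16.2600


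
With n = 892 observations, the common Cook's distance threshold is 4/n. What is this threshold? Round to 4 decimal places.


The threshold is 4/n.
4/892 = 0.0045.

0.0045


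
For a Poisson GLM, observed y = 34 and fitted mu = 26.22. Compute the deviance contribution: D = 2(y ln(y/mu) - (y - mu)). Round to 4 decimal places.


First: ln(34/26.22) = 0.259838.
Then: 34 * 0.259838 = 8.834492.
y - mu = 34 - 26.22 = 7.78.
D = 2(8.834492 - 7.78) = 2.108984, which rounds to 2.1090.

2.1090


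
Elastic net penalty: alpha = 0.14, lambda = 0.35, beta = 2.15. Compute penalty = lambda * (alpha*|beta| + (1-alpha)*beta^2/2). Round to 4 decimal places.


alpha * |beta| = 0.14 * 2.15 = 0.3010.
(1-alpha) * beta^2/2 = 0.86 * 4.6225/2 = 1.9877.
Total = 0.35 * (0.3010 + 1.9877) = 0.8010.

0.8010


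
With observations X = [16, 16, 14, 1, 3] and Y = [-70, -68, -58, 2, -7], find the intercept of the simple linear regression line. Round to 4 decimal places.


The slope is b1 = -4.7202.
Sample means are xbar = 10.0000 and ybar = -40.2000.
Intercept: b0 = -40.2000 - (-4.7202)(10.0000) = 7.0018.

7.0018


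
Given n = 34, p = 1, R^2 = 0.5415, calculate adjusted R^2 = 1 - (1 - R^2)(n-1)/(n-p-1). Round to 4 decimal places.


Adjusted R^2 = 1 - (1 - R^2) * (n-1)/(n-p-1).
(1 - R^2) = 0.4585.
(n-1)/(n-p-1) = 33/32.
(1 - R^2) * (n-1) = 0.4585 * 33 = 15.1305.
Divide by (n-p-1): 15.1305 / 32 = 0.4728.
Adj R^2 = 1 - 0.4728 = 0.5272.

0.5272


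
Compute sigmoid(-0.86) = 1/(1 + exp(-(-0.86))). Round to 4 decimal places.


exp(0.8600) = 2.3632.
1 + exp(-z) = 3.3632.
sigmoid = 1/3.3632 = 0.2973.

0.2973


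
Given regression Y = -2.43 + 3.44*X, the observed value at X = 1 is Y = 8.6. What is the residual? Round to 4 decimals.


Fitted value at X = 1 is yhat = -2.43 + 3.44*1 = 1.0100.
Residual = 8.6 - 1.0100 = 7.5900.

7.5900


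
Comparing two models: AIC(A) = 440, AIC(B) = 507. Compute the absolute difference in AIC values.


|AIC_A - AIC_B| = |440 - 507| = 67.
Model A is preferred (lower AIC).

67


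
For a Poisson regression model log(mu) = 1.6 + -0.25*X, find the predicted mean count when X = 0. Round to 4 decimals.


eta = 1.6 + -0.25 * 0 = 1.6000.
mu = exp(1.6000) = 4.9530.

4.9530


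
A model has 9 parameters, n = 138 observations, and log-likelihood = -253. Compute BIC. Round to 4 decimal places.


k * ln(n) = 9 * ln(138) = 9 * 4.927254 = 44.345286.
-2 * loglik = -2 * (-253) = 506.
BIC = 44.345286 + 506 = 550.345286, which rounds to 550.3453.

550.3453


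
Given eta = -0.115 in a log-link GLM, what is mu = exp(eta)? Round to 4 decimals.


Apply the inverse link:
mu = e^-0.115 = 0.8914.

0.8914


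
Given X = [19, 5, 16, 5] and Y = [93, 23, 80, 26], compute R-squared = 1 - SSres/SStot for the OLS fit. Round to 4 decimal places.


After computing the OLS fit (b0=-0.1026, b1=4.9425):
SSres = 6.2177, SStot = 3933.0000.
R^2 = 1 - 6.2177/3933.0000 = 0.9984.

0.9984


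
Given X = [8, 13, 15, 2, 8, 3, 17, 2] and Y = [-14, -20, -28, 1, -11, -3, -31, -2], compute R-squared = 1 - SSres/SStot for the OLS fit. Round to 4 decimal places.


The fitted line is Y = 3.5000 + -2.0000*X.
SSres = 18.0000, SStot = 1018.0000.
R^2 = 1 - SSres/SStot = 0.9823.

0.9823


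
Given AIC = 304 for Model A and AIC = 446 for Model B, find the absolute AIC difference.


Compute |304 - 446| = 142.
Model A has the smaller AIC.

142


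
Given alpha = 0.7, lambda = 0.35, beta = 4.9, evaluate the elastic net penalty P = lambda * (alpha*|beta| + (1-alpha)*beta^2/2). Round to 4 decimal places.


L1 component = 0.7 * |4.9| = 3.4300.
L2 component = 0.3 * 4.9^2 / 2 = 3.6015.
Penalty = 0.35 * (3.4300 + 3.6015) = 0.35 * 7.0315 = 2.4610.

2.4610


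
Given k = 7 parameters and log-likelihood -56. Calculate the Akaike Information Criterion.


Compute:
2k = 2*7 = 14.
-2*loglik = -2*(-56) = 112.
AIC = 14 + 112 = 126.

126


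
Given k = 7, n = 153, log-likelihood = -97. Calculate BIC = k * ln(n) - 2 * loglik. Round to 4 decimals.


Compute k*ln(n) = 7*ln(153) = 7*5.030438 = 35.213066.
Then -2*loglik = 194.
BIC = 35.213066 + 194 = 229.213066, which rounds to 229.2131.

229.2131


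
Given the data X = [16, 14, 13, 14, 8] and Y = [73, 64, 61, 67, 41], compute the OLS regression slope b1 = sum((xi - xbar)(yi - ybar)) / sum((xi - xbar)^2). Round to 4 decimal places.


First compute the means: xbar = 13.0000, ybar = 61.2000.
Then S_xx = sum((xi - xbar)^2) = 36.0000.
S_xy = sum((xi - xbar)(yi - ybar)) = 145.0000.
b1 = S_xy / S_xx = 145.0000 / 36.0000 = 4.0278.

4.0278


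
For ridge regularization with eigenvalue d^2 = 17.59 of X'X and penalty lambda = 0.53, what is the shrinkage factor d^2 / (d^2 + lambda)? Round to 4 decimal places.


Denominator = d^2 + lambda = 17.59 + 0.53 = 18.1200.
Shrinkage = 17.59 / 18.1200 = 0.9708.

0.9708


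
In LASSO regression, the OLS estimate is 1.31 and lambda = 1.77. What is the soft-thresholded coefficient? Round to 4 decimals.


Absolute value: |1.31| = 1.31.
Compare to lambda = 1.77.
Since |beta| <= lambda, the coefficient is set to 0.

0.0000


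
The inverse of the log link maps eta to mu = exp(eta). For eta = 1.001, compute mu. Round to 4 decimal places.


The inverse log link gives:
mu = exp(1.001) = 2.7210.

2.7210


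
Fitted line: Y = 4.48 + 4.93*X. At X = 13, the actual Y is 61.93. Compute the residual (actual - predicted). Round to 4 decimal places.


Fitted value at X = 13 is yhat = 4.48 + 4.93*13 = 68.5700.
Residual = 61.93 - 68.5700 = -6.6400.

-6.6400


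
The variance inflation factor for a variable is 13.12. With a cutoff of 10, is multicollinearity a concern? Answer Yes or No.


Check: VIF = 13.12 vs threshold = 10.
Since 13.12 >= 10, the answer is Yes.

Yes


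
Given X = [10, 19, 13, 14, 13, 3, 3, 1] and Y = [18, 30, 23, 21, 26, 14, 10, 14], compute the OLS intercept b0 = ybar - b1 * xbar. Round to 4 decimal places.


First find the slope: b1 = 0.9760.
Means: xbar = 9.5000, ybar = 19.5000.
b0 = ybar - b1 * xbar = 19.5000 - 0.9760 * 9.5000 = 10.2277.

10.2277


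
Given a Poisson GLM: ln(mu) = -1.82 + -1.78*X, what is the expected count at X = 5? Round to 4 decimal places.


eta = -1.82 + -1.78 * 5 = -10.7200.
mu = exp(-10.7200) = 0.0000.

0.0000


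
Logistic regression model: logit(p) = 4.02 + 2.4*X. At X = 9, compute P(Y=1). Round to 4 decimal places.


z = 4.02 + 2.4 * 9 = 25.6200.
Sigmoid: P = 1 / (1 + exp(-25.6200)) = 1.0000.

1.0000


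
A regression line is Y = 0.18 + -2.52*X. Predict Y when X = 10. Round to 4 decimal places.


Plug X = 10 into Y = 0.18 + -2.52*X:
Y = 0.18 + -25.2000 = -25.0200.

-25.0200


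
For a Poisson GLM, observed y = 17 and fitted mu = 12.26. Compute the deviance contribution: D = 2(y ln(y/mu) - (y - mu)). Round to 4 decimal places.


y/mu = 17/12.26 = 1.386623 (approx.), and ln(17/12.26) = 0.326871.
y * ln(y/mu) = 17 * 0.326871 = 5.556807.
y - mu = 4.74.
D = 2 * (5.556807 - 4.74) = 1.633614, which rounds to 1.6336.

1.6336


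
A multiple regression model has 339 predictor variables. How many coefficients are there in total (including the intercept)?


Each predictor gets one coefficient, plus one intercept.
Total parameters = 339 + 1 = 340.

340


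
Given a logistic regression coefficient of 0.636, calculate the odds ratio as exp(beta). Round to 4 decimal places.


Odds ratio = exp(beta) = exp(0.636).
= 1.8889.

1.8889


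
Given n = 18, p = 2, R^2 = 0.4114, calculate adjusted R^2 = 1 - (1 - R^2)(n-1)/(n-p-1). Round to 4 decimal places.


Plug in: Adj R^2 = 1 - (1 - 0.4114) * 17/15.
= 1 - 0.5886 * 17/15
= 1 - 10.0062 / 15
= 1 - 0.6671 = 0.3329.

0.3329


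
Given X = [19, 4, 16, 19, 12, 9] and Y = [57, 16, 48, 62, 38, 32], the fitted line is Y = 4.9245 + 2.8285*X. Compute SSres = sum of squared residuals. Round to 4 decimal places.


Compute predicted values, then residuals = yi - yhat_i.
Residuals: [-1.6660, -0.2385, -2.1805, 3.3340, -0.8665, 1.6190].
SSres = sum(residual^2) = 22.0746.

22.0746


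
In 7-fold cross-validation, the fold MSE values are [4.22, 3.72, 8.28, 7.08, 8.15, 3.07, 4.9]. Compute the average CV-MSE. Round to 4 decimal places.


Add all fold MSEs: 39.4200.
Divide by k = 7: 39.4200/7 = 5.6314.

5.6314


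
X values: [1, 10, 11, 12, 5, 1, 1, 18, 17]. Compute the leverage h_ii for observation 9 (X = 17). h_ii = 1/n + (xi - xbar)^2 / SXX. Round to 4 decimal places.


Compute xbar = 8.4444 with n = 9 observations.
SXX = 364.2222.
Leverage = 1/9 + (17 - 8.4444)^2/364.2222 = 0.3121.

0.3121


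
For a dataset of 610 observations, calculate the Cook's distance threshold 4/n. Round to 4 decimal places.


Using the rule of thumb:
Threshold = 4 / 610 = 0.0066.

0.0066


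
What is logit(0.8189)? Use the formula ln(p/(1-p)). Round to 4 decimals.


The odds are p/(1-p) = 0.8189 / 0.1811 = 4.5218.
logit(p) = ln(4.5218) = 1.5089.

1.5089


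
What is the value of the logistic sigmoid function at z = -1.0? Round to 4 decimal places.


First, exp(1.0000) = 2.7183.
Then sigma(z) = 1/(1 + 2.7183) = 0.2689.

0.2689


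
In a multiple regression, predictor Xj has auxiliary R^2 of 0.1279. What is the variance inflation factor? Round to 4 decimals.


Using VIF = 1/(1 - R^2_j):
1 - 0.1279 = 0.8721.
VIF = 1.1467.

1.1467


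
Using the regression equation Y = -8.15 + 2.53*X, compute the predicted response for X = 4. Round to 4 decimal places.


Predicted value:
Y = -8.15 + (2.53)(4) = -8.15 + 10.1200 = 1.9700.

1.9700


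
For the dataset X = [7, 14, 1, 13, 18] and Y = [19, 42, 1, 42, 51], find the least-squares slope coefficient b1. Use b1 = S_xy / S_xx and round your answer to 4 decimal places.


Calculate xbar = 10.6000, ybar = 31.0000.
S_xx = 177.2000, S_xy = 543.0000.
Using b1 = S_xy / S_xx = 543.0000 / 177.2000, we get b1 = 3.0643.

3.0643


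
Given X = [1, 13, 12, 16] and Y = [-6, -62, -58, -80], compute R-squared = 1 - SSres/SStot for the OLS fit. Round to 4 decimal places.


The fitted line is Y = -0.6279 + -4.8450*X.
SSres = 6.8992, SStot = 3035.0000.
R^2 = 1 - SSres/SStot = 0.9977.

0.9977


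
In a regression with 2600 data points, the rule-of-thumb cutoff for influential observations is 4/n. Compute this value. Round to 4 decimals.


The threshold is 4/n.
4/2600 = 0.0015.

0.0015


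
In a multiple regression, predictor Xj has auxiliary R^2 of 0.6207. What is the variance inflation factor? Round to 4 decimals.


Using VIF = 1/(1 - R^2_j):
1 - 0.6207 = 0.3793.
VIF = 2.6364.

2.6364


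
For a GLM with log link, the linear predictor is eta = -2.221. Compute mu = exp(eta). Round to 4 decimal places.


Apply the inverse link:
mu = e^-2.221 = 0.1085.

0.1085


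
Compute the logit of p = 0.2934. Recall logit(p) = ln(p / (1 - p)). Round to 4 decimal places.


The odds are p/(1-p) = 0.2934 / 0.7066 = 0.4152.
logit(p) = ln(0.4152) = -0.8789.

-0.8789


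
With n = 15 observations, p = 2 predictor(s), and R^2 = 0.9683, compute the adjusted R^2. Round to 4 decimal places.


Adjusted R^2 = 1 - (1 - R^2) * (n-1)/(n-p-1).
(1 - R^2) = 0.0317.
(n-1)/(n-p-1) = 14/12.
(1 - R^2) * (n-1) = 0.0317 * 14 = 0.4438.
Divide by (n-p-1): 0.4438 / 12 = 0.0370.
Adj R^2 = 1 - 0.0370 = 0.9630.

0.9630


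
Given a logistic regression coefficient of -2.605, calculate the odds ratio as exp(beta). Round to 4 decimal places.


The odds ratio is computed as:
OR = e^(-2.605) = 0.0739.

0.0739


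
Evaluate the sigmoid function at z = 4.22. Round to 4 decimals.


First, exp(-4.2200) = 0.0147.
Then sigma(z) = 1/(1 + 0.0147) = 0.9855.

0.9855


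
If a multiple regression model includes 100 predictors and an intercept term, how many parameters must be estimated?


Including the intercept, the model has 100 predictor coefficients + 1 intercept.
Total = 101.

101


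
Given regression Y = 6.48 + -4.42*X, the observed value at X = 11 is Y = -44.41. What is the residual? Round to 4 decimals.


Compute yhat = 6.48 + (-4.42)(11) = -42.1400.
Residual = actual - predicted = -44.41 - -42.1400 = -2.2700.

-2.2700


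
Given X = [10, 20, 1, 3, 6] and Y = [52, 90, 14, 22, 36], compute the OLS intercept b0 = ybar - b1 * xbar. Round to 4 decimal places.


The slope is b1 = 4.0000.
Sample means are xbar = 8.0000 and ybar = 42.8000.
Intercept: b0 = 42.8000 - (4.0000)(8.0000) = 10.8000.

10.8000


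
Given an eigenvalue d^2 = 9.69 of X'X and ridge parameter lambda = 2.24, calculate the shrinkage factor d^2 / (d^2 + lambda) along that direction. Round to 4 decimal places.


Compute the denominator: 9.69 + 2.24 = 11.9300.
Shrinkage factor = 9.69 / 11.9300 = 0.8122.

0.8122


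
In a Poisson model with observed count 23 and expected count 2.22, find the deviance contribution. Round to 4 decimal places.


y/mu = 23/2.22 = 10.360360 (approx.), and ln(23/2.22) = 2.337987.
y * ln(y/mu) = 23 * 2.337987 = 53.773701.
y - mu = 20.78.
D = 2 * (53.773701 - 20.78) = 65.987402, which rounds to 65.9874.

65.9874


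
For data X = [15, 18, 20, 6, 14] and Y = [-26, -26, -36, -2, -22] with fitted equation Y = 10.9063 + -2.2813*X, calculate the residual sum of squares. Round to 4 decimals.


Compute predicted values, then residuals = yi - yhat_i.
Residuals: [-2.6868, 4.1571, -1.2803, 0.7815, -0.9681].
SSres = sum(residual^2) = 27.6875.

27.6875


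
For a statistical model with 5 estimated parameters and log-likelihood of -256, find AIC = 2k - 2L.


Compute:
2k = 2*5 = 10.
-2*loglik = -2*(-256) = 512.
AIC = 10 + 512 = 522.

522


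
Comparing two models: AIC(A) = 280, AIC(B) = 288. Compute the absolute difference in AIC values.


|AIC_A - AIC_B| = |280 - 288| = 8.
Model A is preferred (lower AIC).

8


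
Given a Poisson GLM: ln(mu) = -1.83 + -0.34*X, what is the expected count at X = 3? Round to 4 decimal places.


eta = -1.83 + -0.34 * 3 = -2.8500.
mu = exp(-2.8500) = 0.0578.

0.0578


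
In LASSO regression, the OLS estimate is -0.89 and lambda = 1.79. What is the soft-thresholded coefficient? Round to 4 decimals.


|beta_OLS| = 0.89.
lambda = 1.79.
Since |beta| <= lambda, the coefficient is set to 0.
Result = 0.0000.

0.0000


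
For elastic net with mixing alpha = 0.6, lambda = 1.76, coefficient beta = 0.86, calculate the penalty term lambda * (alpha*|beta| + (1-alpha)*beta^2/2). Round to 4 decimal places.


L1 component = 0.6 * |0.86| = 0.5160.
L2 component = 0.4 * 0.86^2 / 2 = 0.1479.
Penalty = 1.76 * (0.5160 + 0.1479) = 1.76 * 0.6639 = 1.1685.

1.1685


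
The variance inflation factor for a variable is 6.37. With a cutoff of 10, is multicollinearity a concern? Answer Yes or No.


Compare VIF = 6.37 to the threshold of 10.
6.37 < 10, so the answer is No.

No


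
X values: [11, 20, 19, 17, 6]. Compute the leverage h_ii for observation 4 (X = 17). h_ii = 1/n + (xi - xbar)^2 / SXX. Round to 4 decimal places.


n = 5, xbar = 14.6000.
SXX = sum((xi - xbar)^2) = 141.2000.
h = 1/5 + (17 - 14.6000)^2 / 141.2000 = 0.2408.

0.2408


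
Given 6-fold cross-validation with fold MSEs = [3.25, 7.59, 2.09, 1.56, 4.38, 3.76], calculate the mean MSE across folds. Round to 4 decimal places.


Total MSE across folds = 22.6300.
CV-MSE = 22.6300/6 = 3.7717.

3.7717


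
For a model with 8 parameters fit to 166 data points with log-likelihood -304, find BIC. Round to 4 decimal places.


k * ln(n) = 8 * ln(166) = 8 * 5.111988 = 40.895904.
-2 * loglik = -2 * (-304) = 608.
BIC = 40.895904 + 608 = 648.895904, which rounds to 648.8959.

648.8959


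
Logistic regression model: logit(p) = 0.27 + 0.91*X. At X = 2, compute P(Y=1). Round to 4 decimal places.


Compute z = 0.27 + (0.91)(2) = 2.0900.
exp(-z) = 0.1237.
P = 1/(1 + 0.1237) = 0.8899.

0.8899


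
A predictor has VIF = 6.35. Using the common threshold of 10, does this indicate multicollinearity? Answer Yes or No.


The threshold is 10.
VIF = 6.35 is < 10.
Multicollinearity indication: No.

No


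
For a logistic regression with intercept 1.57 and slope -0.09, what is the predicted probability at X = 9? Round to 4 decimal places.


z = 1.57 + -0.09 * 9 = 0.7600.
Sigmoid: P = 1 / (1 + exp(-0.7600)) = 0.6814.

0.6814


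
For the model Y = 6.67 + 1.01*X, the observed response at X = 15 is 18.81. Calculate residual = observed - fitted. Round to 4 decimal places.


Fitted value at X = 15 is yhat = 6.67 + 1.01*15 = 21.8200.
Residual = 18.81 - 21.8200 = -3.0100.

-3.0100


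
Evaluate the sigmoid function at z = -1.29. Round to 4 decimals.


exp(1.2900) = 3.6328.
1 + exp(-z) = 4.6328.
sigmoid = 1/4.6328 = 0.2159.

0.2159


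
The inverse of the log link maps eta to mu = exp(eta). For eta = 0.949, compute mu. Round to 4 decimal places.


The inverse log link gives:
mu = exp(0.949) = 2.5831.

2.5831


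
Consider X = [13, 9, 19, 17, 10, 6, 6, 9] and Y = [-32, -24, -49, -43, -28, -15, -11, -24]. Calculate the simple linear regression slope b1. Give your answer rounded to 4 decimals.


The sample means are xbar = 11.1250 and ybar = -28.2500.
Compute S_xx = 162.8750 and S_xy = -431.7500.
Slope b1 = S_xy / S_xx = -431.7500 / 162.8750 = -2.6508.

-2.6508


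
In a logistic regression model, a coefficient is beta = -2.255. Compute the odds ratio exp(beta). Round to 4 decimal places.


The odds ratio is computed as:
OR = e^(-2.255) = 0.1049.

0.1049


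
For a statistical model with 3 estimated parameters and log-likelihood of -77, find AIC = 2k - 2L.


AIC = 2k - 2*loglik = 2(3) - 2(-77).
= 6 + 154 = 160.

160


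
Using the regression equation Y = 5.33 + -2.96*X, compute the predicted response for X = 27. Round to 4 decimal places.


Substitute X = 27 into the equation:
Y = 5.33 + -2.96 * 27 = 5.33 + -79.9200 = -74.5900.

-74.5900


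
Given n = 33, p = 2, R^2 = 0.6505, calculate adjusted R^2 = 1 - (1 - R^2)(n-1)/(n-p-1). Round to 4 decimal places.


Plug in: Adj R^2 = 1 - (1 - 0.6505) * 32/30.
= 1 - 0.3495 * 32/30
= 1 - 11.1840 / 30
= 1 - 0.3728 = 0.6272.

0.6272


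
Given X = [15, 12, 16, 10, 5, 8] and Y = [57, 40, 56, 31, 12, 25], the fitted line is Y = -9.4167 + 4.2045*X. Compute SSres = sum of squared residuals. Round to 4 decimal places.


Predicted values from Y = -9.4167 + 4.2045*X.
Residuals: [3.3492, -1.0373, -1.8553, -1.6283, 0.3942, 0.7807].
SSres = 19.1515.

19.1515


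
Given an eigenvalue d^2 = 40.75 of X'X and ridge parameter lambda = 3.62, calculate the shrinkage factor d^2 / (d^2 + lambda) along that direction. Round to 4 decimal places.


Compute the denominator: 40.75 + 3.62 = 44.3700.
Shrinkage factor = 40.75 / 44.3700 = 0.9184.

0.9184


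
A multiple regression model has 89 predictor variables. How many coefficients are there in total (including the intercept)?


Including the intercept, the model has 89 predictor coefficients + 1 intercept.
Total = 90.

90


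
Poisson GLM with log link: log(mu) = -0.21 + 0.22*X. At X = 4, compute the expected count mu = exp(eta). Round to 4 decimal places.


eta = -0.21 + 0.22 * 4 = 0.6700.
mu = exp(0.6700) = 1.9542.

1.9542


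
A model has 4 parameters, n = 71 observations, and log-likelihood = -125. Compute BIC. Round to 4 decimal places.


ln(71) = 4.262680.
k * ln(n) = 4 * 4.262680 = 17.050720.
-2L = 250.
BIC = 17.050720 + 250 = 267.050720, which rounds to 267.0507.

267.0507


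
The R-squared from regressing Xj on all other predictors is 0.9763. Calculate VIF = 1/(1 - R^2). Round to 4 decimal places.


Denominator: 1 - 0.9763 = 0.0237.
VIF = 1 / 0.0237 = 42.1941.

42.1941


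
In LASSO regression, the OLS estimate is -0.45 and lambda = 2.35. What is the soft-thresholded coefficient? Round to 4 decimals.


Check: |-0.45| = 0.45 vs lambda = 2.35.
Since |beta| <= lambda, the coefficient is set to 0.
Soft-thresholded coefficient = 0.0000.

0.0000


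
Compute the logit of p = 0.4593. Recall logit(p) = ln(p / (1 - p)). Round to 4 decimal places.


1 - p = 0.5407.
p/(1-p) = 0.8495.
logit = ln(0.8495) = -0.1632.

-0.1632


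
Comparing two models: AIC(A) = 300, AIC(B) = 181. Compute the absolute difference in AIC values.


Compute |300 - 181| = 119.
Model B has the smaller AIC.

119


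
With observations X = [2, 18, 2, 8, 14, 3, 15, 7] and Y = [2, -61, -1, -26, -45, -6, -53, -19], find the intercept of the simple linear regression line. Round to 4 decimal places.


The slope is b1 = -3.8495.
Sample means are xbar = 8.6250 and ybar = -26.1250.
Intercept: b0 = -26.1250 - (-3.8495)(8.6250) = 7.0768.

7.0768


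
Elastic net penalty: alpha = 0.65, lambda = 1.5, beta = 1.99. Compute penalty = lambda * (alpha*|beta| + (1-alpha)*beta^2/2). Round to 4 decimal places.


Compute:
L1 = 0.65 * 1.99 = 1.2935.
L2 = 0.35 * 1.99^2 / 2 = 0.6930.
Penalty = 1.5 * (1.2935 + 0.6930) = 2.9798.

2.9798


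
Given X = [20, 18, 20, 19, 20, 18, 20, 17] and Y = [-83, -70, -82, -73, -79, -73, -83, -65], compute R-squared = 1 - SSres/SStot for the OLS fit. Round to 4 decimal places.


Fit the OLS line: b0 = 26.6000, b1 = -5.4000.
SSres = 26.4000.
SStot = 318.0000.
R^2 = 1 - 26.4000/318.0000 = 0.9170.

0.9170


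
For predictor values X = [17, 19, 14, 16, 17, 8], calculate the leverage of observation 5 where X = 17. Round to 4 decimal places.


n = 6, xbar = 15.1667.
SXX = sum((xi - xbar)^2) = 74.8333.
h = 1/6 + (17 - 15.1667)^2 / 74.8333 = 0.2116.

0.2116


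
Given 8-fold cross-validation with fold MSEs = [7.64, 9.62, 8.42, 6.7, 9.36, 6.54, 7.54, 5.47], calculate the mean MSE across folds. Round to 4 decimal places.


Sum of fold MSEs = 61.2900.
Average = 61.2900 / 8 = 7.6613.

7.6613


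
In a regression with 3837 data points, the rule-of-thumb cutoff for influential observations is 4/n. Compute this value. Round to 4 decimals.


Using the rule of thumb:
Threshold = 4 / 3837 = 0.0010.

0.0010


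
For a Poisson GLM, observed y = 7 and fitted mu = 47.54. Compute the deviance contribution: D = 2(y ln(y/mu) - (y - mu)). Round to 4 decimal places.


Compute y*ln(y/mu) = 7*ln(7/47.54) = 7*-1.915661 = -13.409627.
y - mu = -40.54.
D = 2*(-13.409627 - (-40.54)) = 54.260746, which rounds to 54.2607.

54.2607


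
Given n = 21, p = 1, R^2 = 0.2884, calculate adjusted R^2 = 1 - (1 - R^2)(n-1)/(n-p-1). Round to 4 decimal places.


Adjusted R^2 = 1 - (1 - R^2) * (n-1)/(n-p-1).
(1 - R^2) = 0.7116.
(n-1)/(n-p-1) = 20/19.
(1 - R^2) * (n-1) = 0.7116 * 20 = 14.2320.
Divide by (n-p-1): 14.2320 / 19 = 0.7491.
Adj R^2 = 1 - 0.7491 = 0.2509.

0.2509


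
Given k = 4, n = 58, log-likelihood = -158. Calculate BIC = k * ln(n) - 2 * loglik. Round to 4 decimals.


Compute k*ln(n) = 4*ln(58) = 4*4.060443 = 16.241772.
Then -2*loglik = 316.
BIC = 16.241772 + 316 = 332.241772, which rounds to 332.2418.

332.2418


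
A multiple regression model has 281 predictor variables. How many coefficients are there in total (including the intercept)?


Total coefficients = number of predictors + 1 (for the intercept).
= 281 + 1 = 282.

282


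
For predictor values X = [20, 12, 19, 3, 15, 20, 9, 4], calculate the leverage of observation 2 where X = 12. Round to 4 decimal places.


Compute xbar = 12.7500 with n = 8 observations.
SXX = 335.5000.
Leverage = 1/8 + (12 - 12.7500)^2/335.5000 = 0.1267.

0.1267


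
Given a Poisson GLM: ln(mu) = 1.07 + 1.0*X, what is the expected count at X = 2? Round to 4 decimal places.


Compute eta = 1.07 + 1.0 * 2 = 3.0700.
Apply inverse link: mu = e^3.0700 = 21.5419.

21.5419


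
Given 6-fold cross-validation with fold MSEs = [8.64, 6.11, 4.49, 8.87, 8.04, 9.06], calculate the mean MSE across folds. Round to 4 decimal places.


Sum of fold MSEs = 45.2100.
Average = 45.2100 / 6 = 7.5350.

7.5350


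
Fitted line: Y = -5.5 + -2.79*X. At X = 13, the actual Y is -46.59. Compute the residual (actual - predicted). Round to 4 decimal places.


Predicted = -5.5 + -2.79 * 13 = -41.7700.
Residual = -46.59 - -41.7700 = -4.8200.

-4.8200


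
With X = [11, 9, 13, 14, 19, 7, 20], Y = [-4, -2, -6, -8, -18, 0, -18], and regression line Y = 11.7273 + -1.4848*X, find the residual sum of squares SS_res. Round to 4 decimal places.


For each point, residual = actual - predicted.
Residuals: [0.6055, -0.3641, 1.5751, 1.0599, -1.5161, -1.3337, -0.0313].
Sum of squared residuals = 8.1818.

8.1818


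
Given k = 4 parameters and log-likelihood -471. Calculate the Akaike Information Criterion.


AIC = 2*4 - 2*(-471).
= 8 + 942 = 950.

950


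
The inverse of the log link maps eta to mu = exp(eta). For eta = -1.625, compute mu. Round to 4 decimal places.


mu = exp(eta) = exp(-1.625).
= 0.1969.

0.1969


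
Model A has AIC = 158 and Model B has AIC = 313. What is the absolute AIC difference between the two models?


Compute |158 - 313| = 155.
Model A has the smaller AIC.

155


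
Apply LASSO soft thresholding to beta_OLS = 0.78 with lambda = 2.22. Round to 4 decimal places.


Check: |0.78| = 0.78 vs lambda = 2.22.
Since |beta| <= lambda, the coefficient is set to 0.
Soft-thresholded coefficient = 0.0000.

0.0000


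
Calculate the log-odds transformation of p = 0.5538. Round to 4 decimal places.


Compute the odds: 0.5538/0.4462 = 1.2411.
Take the natural log: ln(1.2411) = 0.2160.

0.2160


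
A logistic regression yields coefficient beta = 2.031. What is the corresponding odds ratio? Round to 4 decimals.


Odds ratio = exp(beta) = exp(2.031).
= 7.6217.

7.6217


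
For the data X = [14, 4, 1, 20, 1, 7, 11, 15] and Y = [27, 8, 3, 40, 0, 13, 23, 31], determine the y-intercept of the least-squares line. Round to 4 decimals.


The slope is b1 = 2.0383.
Sample means are xbar = 9.1250 and ybar = 18.1250.
Intercept: b0 = 18.1250 - (2.0383)(9.1250) = -0.4743.

-0.4743


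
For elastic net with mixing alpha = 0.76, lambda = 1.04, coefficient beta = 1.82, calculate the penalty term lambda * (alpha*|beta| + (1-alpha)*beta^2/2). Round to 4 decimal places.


alpha * |beta| = 0.76 * 1.82 = 1.3832.
(1-alpha) * beta^2/2 = 0.24 * 3.3124/2 = 0.3975.
Total = 1.04 * (1.3832 + 0.3975) = 1.8519.

1.8519


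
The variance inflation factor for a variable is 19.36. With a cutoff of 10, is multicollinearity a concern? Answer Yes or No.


Check: VIF = 19.36 vs threshold = 10.
Since 19.36 >= 10, the answer is Yes.

Yes


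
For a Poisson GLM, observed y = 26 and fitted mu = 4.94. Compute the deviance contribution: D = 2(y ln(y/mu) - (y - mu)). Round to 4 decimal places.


Compute y*ln(y/mu) = 26*ln(26/4.94) = 26*1.660731 = 43.179006.
y - mu = 21.06.
D = 2*(43.179006 - (21.06)) = 44.238012, which rounds to 44.2380.

44.2380


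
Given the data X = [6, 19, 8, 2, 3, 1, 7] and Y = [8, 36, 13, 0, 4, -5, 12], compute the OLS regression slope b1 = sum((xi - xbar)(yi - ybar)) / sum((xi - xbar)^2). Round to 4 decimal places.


First compute the means: xbar = 6.5714, ybar = 9.7143.
Then S_xx = sum((xi - xbar)^2) = 221.7143.
S_xy = sum((xi - xbar)(yi - ybar)) = 480.1429.
b1 = S_xy / S_xx = 480.1429 / 221.7143 = 2.1656.

2.1656


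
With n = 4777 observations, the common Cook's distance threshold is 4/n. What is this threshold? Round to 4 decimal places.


Using the rule of thumb:
Threshold = 4 / 4777 = 0.0008.

0.0008


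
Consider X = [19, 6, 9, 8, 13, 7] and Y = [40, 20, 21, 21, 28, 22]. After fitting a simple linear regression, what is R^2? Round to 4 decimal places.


After computing the OLS fit (b0=9.3715, b1=1.5447):
SSres = 14.5950, SStot = 299.3333.
R^2 = 1 - 14.5950/299.3333 = 0.9512.

0.9512


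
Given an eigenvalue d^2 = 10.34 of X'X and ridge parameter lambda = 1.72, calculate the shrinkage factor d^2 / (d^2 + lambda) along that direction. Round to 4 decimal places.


Compute the denominator: 10.34 + 1.72 = 12.0600.
Shrinkage factor = 10.34 / 12.0600 = 0.8574.

0.8574


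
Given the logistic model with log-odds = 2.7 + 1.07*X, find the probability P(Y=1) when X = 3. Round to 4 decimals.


Compute z = 2.7 + (1.07)(3) = 5.9100.
exp(-z) = 0.0027.
P = 1/(1 + 0.0027) = 0.9973.

0.9973


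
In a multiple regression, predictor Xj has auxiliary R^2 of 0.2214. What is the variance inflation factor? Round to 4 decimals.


VIF = 1 / (1 - 0.2214).
= 1 / 0.7786 = 1.2844.

1.2844


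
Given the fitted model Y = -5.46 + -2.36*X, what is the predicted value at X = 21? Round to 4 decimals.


Predicted value:
Y = -5.46 + (-2.36)(21) = -5.46 + -49.5600 = -55.0200.

-55.0200


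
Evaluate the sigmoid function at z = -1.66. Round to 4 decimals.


Compute exp(1.6600) = 5.2593.
Sigmoid = 1 / (1 + 5.2593) = 1 / 6.2593 = 0.1598.

0.1598


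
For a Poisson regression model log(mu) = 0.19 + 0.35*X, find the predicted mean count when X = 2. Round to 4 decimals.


Linear predictor: eta = 0.19 + (0.35)(2) = 0.8900.
Expected count: mu = exp(0.8900) = 2.4351.

2.4351


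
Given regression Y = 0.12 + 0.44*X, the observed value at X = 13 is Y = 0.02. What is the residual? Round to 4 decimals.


Predicted = 0.12 + 0.44 * 13 = 5.8400.
Residual = 0.02 - 5.8400 = -5.8200.

-5.8200


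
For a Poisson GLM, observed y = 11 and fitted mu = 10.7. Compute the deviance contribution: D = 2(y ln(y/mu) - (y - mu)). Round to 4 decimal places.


First: ln(11/10.7) = 0.027652.
Then: 11 * 0.027652 = 0.304172.
y - mu = 11 - 10.7 = 0.3.
D = 2(0.304172 - 0.3) = 0.008344, which rounds to 0.0083.

0.0083


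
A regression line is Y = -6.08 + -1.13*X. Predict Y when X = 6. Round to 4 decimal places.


Substitute X = 6 into the equation:
Y = -6.08 + -1.13 * 6 = -6.08 + -6.7800 = -12.8600.

-12.8600


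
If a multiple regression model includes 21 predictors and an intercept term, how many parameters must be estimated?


Total coefficients = number of predictors + 1 (for the intercept).
= 21 + 1 = 22.

22


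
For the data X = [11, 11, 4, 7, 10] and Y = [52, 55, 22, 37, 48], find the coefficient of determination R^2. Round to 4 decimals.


Fit the OLS line: b0 = 4.9785, b1 = 4.3978.
SSres = 7.3118.
SStot = 726.8000.
R^2 = 1 - 7.3118/726.8000 = 0.9899.

0.9899


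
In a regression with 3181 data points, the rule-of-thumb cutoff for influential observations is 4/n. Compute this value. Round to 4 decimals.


Cook's distance cutoff = 4/n = 4/3181.
= 0.0013.

0.0013


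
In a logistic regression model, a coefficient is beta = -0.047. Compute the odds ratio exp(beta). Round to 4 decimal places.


Odds ratio = exp(beta) = exp(-0.047).
= 0.9541.

0.9541


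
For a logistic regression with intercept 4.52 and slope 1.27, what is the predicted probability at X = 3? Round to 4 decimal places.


Compute z = 4.52 + (1.27)(3) = 8.3300.
exp(-z) = 0.0002.
P = 1/(1 + 0.0002) = 0.9998.

0.9998


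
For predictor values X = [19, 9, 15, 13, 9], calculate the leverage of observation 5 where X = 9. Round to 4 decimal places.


Compute xbar = 13.0000 with n = 5 observations.
SXX = 72.0000.
Leverage = 1/5 + (9 - 13.0000)^2/72.0000 = 0.4222.

0.4222


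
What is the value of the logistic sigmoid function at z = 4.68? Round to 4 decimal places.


First, exp(-4.6800) = 0.0093.
Then sigma(z) = 1/(1 + 0.0093) = 0.9908.

0.9908


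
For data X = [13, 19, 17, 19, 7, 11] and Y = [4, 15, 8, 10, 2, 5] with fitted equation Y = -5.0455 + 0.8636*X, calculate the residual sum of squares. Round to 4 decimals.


For each point, residual = actual - predicted.
Residuals: [-2.1813, 3.6371, -1.6357, -1.3629, 1.0003, 0.5459].
Sum of squared residuals = 23.8182.

23.8182


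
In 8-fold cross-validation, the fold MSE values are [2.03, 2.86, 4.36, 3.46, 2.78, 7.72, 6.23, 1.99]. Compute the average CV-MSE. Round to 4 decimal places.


Add all fold MSEs: 31.4300.
Divide by k = 8: 31.4300/8 = 3.9288.

3.9288


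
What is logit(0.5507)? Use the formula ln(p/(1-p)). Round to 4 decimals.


Compute the odds: 0.5507/0.4493 = 1.2257.
Take the natural log: ln(1.2257) = 0.2035.

0.2035


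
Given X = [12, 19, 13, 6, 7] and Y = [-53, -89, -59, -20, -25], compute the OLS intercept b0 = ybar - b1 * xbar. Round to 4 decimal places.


The slope is b1 = -5.3535.
Sample means are xbar = 11.4000 and ybar = -49.2000.
Intercept: b0 = -49.2000 - (-5.3535)(11.4000) = 11.8297.

11.8297


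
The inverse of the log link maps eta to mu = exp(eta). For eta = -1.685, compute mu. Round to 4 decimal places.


Apply the inverse link:
mu = e^-1.685 = 0.1854.

0.1854


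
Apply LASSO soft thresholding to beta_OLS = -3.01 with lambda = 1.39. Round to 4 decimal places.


|beta_OLS| = 3.01.
lambda = 1.39.
Since |beta| > lambda, coefficient = sign(beta)*(|beta| - lambda) = -1.6200.
Result = -1.6200.

-1.6200


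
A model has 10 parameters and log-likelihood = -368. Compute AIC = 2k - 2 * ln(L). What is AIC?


AIC = 2*10 - 2*(-368).
= 20 + 736 = 756.

756


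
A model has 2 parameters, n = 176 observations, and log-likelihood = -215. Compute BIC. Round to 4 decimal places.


Compute k*ln(n) = 2*ln(176) = 2*5.170484 = 10.340968.
Then -2*loglik = 430.
BIC = 10.340968 + 430 = 440.340968, which rounds to 440.3410.

440.3410


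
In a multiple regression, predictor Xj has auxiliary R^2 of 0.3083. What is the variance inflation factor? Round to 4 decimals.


VIF = 1 / (1 - 0.3083).
= 1 / 0.6917 = 1.4457.

1.4457


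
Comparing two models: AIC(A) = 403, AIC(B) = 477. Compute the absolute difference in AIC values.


|AIC_A - AIC_B| = |403 - 477| = 74.
Model A is preferred (lower AIC).

74


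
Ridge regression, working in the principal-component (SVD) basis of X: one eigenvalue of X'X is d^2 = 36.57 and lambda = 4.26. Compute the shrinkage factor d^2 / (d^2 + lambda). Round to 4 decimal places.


d^2 + lambda = 36.57 + 4.26 = 40.8300.
Shrinkage factor = 36.57/40.8300 = 0.8957.

0.8957


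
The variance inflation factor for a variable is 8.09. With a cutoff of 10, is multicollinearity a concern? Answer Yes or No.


Check: VIF = 8.09 vs threshold = 10.
Since 8.09 < 10, the answer is No.

No


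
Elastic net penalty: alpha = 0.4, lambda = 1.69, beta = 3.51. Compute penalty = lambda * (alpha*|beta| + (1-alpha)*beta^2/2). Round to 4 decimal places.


L1 component = 0.4 * |3.51| = 1.4040.
L2 component = 0.6 * 3.51^2 / 2 = 3.6960.
Penalty = 1.69 * (1.4040 + 3.6960) = 1.69 * 5.1000 = 8.6191.

8.6191


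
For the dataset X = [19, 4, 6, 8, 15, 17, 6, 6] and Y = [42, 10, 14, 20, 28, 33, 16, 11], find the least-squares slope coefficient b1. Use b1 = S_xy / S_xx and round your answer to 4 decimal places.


The sample means are xbar = 10.1250 and ybar = 21.7500.
Compute S_xx = 242.8750 and S_xy = 463.2500.
Slope b1 = S_xy / S_xx = 463.2500 / 242.8750 = 1.9074.

1.9074


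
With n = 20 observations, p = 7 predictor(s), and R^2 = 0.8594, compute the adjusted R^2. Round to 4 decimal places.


Plug in: Adj R^2 = 1 - (1 - 0.8594) * 19/12.
= 1 - 0.1406 * 19/12
= 1 - 2.6714 / 12
= 1 - 0.2226 = 0.7774.

0.7774


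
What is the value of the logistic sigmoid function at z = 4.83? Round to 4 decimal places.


First, exp(-4.8300) = 0.0080.
Then sigma(z) = 1/(1 + 0.0080) = 0.9921.

0.9921


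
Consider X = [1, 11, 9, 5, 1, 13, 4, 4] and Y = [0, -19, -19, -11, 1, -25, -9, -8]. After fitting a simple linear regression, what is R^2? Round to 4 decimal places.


The fitted line is Y = 0.8768 + -2.0211*X.
SSres = 21.4366, SStot = 601.5000.
R^2 = 1 - SSres/SStot = 0.9644.

0.9644


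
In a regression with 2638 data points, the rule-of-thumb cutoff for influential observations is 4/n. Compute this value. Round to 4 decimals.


Using the rule of thumb:
Threshold = 4 / 2638 = 0.0015.

0.0015


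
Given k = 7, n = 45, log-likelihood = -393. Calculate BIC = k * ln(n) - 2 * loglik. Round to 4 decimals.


Compute k*ln(n) = 7*ln(45) = 7*3.806662 = 26.646634.
Then -2*loglik = 786.
BIC = 26.646634 + 786 = 812.646634, which rounds to 812.6466.

812.6466


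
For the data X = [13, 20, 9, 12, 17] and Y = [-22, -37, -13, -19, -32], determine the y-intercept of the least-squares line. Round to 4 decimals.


First find the slope: b1 = -2.2513.
Means: xbar = 14.2000, ybar = -24.6000.
b0 = ybar - b1 * xbar = -24.6000 - -2.2513 * 14.2000 = 7.3690.

7.3690


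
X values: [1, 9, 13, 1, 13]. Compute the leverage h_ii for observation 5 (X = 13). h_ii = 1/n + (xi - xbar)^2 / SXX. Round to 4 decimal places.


Compute xbar = 7.4000 with n = 5 observations.
SXX = 147.2000.
Leverage = 1/5 + (13 - 7.4000)^2/147.2000 = 0.4130.

0.4130


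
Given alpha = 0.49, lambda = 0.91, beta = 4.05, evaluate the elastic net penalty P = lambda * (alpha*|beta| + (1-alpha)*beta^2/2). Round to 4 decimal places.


Compute:
L1 = 0.49 * 4.05 = 1.9845.
L2 = 0.51 * 4.05^2 / 2 = 4.1826.
Penalty = 0.91 * (1.9845 + 4.1826) = 5.6121.

5.6121


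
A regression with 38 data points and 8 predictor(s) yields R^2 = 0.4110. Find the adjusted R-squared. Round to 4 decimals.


Using the formula:
(1 - 0.4110) = 0.5890.
Multiply by 37/29: 0.5890 * 37 = 21.7930, then 21.7930 / 29 = 0.7515.
Adj R^2 = 1 - 0.7515 = 0.2485.

0.2485


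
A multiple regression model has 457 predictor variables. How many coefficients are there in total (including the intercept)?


Each predictor gets one coefficient, plus one intercept.
Total parameters = 457 + 1 = 458.

458


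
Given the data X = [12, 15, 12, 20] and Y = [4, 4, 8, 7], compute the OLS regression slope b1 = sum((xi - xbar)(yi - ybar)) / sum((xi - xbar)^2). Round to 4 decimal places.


First compute the means: xbar = 14.7500, ybar = 5.7500.
Then S_xx = sum((xi - xbar)^2) = 42.7500.
S_xy = sum((xi - xbar)(yi - ybar)) = 4.7500.
b1 = S_xy / S_xx = 4.7500 / 42.7500 = 0.1111.

0.1111


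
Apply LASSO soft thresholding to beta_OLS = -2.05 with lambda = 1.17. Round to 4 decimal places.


Absolute value: |-2.05| = 2.05.
Compare to lambda = 1.17.
Since |beta| > lambda, coefficient = sign(beta)*(|beta| - lambda) = -0.8800.

-0.8800


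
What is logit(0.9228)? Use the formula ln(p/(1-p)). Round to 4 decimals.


The odds are p/(1-p) = 0.9228 / 0.0772 = 11.9534.
logit(p) = ln(11.9534) = 2.4810.

2.4810
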